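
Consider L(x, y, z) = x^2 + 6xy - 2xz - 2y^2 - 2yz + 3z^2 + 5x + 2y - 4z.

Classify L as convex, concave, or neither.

L is quadratic, so its Hessian is the constant matrix H = [[2, 6, -2], [6, -4, -2], [-2, -2, 6]].
Leading principal minors: 2, -44, -208.
Neither pattern holds ⇒ H is indefinite ⇒ neither convex nor concave.

neither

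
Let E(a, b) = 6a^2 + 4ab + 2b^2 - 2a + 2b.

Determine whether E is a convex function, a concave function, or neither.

convex

E is quadratic, so its Hessian is the constant matrix H = [[12, 4], [4, 4]].
det(H) = 32, tr(H) = 16.
det(H) > 0 and tr(H) > 0, so H is positive definite everywhere: convex.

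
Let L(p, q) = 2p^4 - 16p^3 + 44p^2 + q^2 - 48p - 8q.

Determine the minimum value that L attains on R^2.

L(p,q) separates as A(p) + B(q), so its minimum is min A + min B.
A'(p) = 8(p - 3)(p - 2)(p - 1) vanishes at p ∈ {1, 2, 3}; B'(q) = 2q - 8 vanishes at q ∈ {4}.
Local minima of A (where A''>0): A(1)=-18, A(3)=-18. Local minima of B: B(4)=-16.
So the global minimum of L is A(1) + B(4) = -18 − 16 = -34, attained at (1, 4).

-34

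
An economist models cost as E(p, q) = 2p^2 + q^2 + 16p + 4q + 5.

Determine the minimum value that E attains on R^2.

-31

E(p,q) separates as A(p) + B(q) + 5, so its minimum is min A + min B + 5.
A'(p) = 4p + 16 vanishes at p ∈ {-4}; B'(q) = 2q + 4 vanishes at q ∈ {-2}.
Local minima of A (where A''>0): A(-4)=-32. Local minima of B: B(-2)=-4.
So the global minimum of E is A(-4) + B(-2) + 5 = -32 − 4 + 5 = -31, attained at (-4, -2).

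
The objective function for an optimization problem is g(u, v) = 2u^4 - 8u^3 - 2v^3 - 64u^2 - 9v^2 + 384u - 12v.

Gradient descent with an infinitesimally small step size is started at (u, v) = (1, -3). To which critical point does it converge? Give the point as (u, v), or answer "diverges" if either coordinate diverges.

g is separable, so gradient descent decouples: u follows -∂g/∂u, v follows -∂g/∂v.
∂g/∂u = 8(u - 4)(u - 3)(u + 4); at u=1 this is 240, so u decreases.
∂g/∂v = -6(v + 1)(v + 2); at v=-3 this is -12, so v increases.
u converges to its nearest critical value -4 (a local min of the u-part); v converges to -2. The iterate converges to (-4, -2).

(-4, -2)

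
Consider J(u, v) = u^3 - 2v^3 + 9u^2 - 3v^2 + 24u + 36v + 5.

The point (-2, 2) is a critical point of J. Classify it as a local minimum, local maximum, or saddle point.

saddle point

The mixed partial ∂²J/∂u∂v is 0, so the Hessian at any point is diag(J_uu, J_vv) = diag(6(u + 3), -6(2v + 1)).
At (-2, 2): H = diag(6, -30).
The eigenvalues have opposite signs, so H is indefinite: a saddle point.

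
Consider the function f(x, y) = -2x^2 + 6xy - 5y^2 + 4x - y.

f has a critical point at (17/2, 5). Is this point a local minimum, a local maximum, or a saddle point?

The Hessian of f is constant: H = [[-4, 6], [6, -10]].
det(H) = (-4)·(-10) − 6² = 4.
det(H) > 0 and tr(H) = -14 < 0, so H is negative definite and the point is a local maximum.

local maximum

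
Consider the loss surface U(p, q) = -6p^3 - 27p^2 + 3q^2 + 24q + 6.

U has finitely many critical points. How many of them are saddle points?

U separates as a function of p plus a function of q, so ∇U=0 decouples.
∂U/∂p = -18p(p + 3) = 0 at p ∈ {-3, 0}; ∂U/∂q = 6(q + 4) = 0 at q ∈ {-4}.
The Hessian is diagonal: diag(U_pp, U_qq). Second derivatives: U_pp(-3)=54, U_pp(0)=-54; U_qq(-4)=6.
Saddle points occur where the two diagonal entries have opposite signs: (0, -4). Count: 1.

1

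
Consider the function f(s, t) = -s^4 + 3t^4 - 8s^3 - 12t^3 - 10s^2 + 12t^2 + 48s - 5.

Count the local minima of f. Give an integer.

f separates as a function of s plus a function of t, so ∇f=0 decouples.
∂f/∂s = -4(s - 1)(s + 3)(s + 4) = 0 at s ∈ {-4, -3, 1}; ∂f/∂t = 12t(t - 2)(t - 1) = 0 at t ∈ {0, 1, 2}.
The Hessian is diagonal: diag(f_ss, f_tt). Second derivatives: f_ss(-4)=-20, f_ss(-3)=16, f_ss(1)=-80; f_tt(0)=24, f_tt(1)=-12, f_tt(2)=24.
Local minima occur where both diagonal entries positive: (-3, 0), (-3, 2). Count: 2.

2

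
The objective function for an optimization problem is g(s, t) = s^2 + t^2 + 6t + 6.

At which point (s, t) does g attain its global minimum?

g(s,t) separates as P(s) + Q(t) + 6, so its minimum is min P + min Q + 6.
P'(s) = 2s vanishes at s ∈ {0}; Q'(t) = 2(t + 3) vanishes at t ∈ {-3}.
Local minima of P (where P''>0): P(0)=0. Local minima of Q: Q(-3)=-9.
So the global minimum of g is P(0) + Q(-3) + 6 = 0 − 9 + 6 = -3, attained at (0, -3).

(0, -3)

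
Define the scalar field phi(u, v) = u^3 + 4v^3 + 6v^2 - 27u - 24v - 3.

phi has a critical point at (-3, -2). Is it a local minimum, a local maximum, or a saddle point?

The mixed partial ∂²phi/∂u∂v is 0, so the Hessian at any point is diag(phi_uu, phi_vv) = diag(6u, 12(2v + 1)).
At (-3, -2): H = diag(-18, -36).
Both eigenvalues are negative, so H is negative definite: a local maximum.

local maximum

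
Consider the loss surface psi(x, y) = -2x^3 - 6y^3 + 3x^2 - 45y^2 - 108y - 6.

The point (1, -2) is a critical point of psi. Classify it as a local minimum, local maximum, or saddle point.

The mixed partial ∂²psi/∂x∂y is 0, so the Hessian at any point is diag(psi_xx, psi_yy) = diag(6(-2x + 1), -18(2y + 5)).
At (1, -2): H = diag(-6, -18).
Both eigenvalues are negative, so H is negative definite: a local maximum.

local maximum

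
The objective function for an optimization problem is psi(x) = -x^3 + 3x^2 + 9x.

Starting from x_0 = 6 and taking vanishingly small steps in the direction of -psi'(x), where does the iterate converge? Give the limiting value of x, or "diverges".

diverges

psi'(x) = -3(x - 3)(x + 1), so psi'(6) = -63.
Gradient descent moves in the -psi' direction, i.e. x is increasing.
There is no critical point above x=6, and psi' keeps the same sign, so the iterate runs off to +∞.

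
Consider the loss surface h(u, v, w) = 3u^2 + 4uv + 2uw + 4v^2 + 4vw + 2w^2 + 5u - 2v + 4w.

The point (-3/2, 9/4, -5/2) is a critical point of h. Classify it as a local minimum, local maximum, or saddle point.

local minimum

The Hessian is constant: H = [[6, 4, 2], [4, 8, 4], [2, 4, 4]].
Leading principal minors: Δ₁ = 6, Δ₂ = 32, Δ₃ = 64.
All leading minors are positive, so H is positive definite: a local minimum.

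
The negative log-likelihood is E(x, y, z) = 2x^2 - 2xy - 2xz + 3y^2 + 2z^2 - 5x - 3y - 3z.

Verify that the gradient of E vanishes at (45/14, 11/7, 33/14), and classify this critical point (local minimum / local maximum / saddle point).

∇E = (4x - 2y - 2z - 5, -2x + 6y - 3, -2x + 4z - 3); substituting (45/14, 11/7, 33/14) gives ∇E = (0, 0, 0), so (45/14, 11/7, 33/14) is indeed a critical point.
The Hessian is constant: H = [[4, -2, -2], [-2, 6, 0], [-2, 0, 4]].
Leading principal minors: Δ₁ = 4, Δ₂ = 20, Δ₃ = 56.
All leading minors are positive, so H is positive definite: a local minimum.

local minimum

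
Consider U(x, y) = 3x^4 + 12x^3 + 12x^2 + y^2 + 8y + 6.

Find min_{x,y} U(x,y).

U(x,y) separates as P(x) + Q(y) + 6, so its minimum is min P + min Q + 6.
P'(x) = 12x(x + 1)(x + 2) vanishes at x ∈ {-2, -1, 0}; Q'(y) = 2y + 8 vanishes at y ∈ {-4}.
Local minima of P (where P''>0): P(-2)=0, P(0)=0. Local minima of Q: Q(-4)=-16.
So the global minimum of U is P(-2) + Q(-4) + 6 = 0 − 16 + 6 = -10, attained at (-2, -4).

-10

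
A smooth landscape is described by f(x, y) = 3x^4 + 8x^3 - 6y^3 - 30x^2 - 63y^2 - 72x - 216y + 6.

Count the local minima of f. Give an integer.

f separates as a function of x plus a function of y, so ∇f=0 decouples.
∂f/∂x = 12(x - 2)(x + 1)(x + 3) = 0 at x ∈ {-3, -1, 2}; ∂f/∂y = -18(y + 3)(y + 4) = 0 at y ∈ {-4, -3}.
The Hessian is diagonal: diag(f_xx, f_yy). Second derivatives: f_xx(-3)=120, f_xx(-1)=-72, f_xx(2)=180; f_yy(-4)=18, f_yy(-3)=-18.
Local minima occur where both diagonal entries positive: (-3, -4), (2, -4). Count: 2.

2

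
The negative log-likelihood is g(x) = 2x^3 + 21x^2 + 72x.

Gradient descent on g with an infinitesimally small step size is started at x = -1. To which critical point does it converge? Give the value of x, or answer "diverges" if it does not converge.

g'(x) = 6(x + 3)(x + 4), so g'(-1) = 36.
Gradient descent moves in the -g' direction, i.e. x is decreasing.
The nearest critical point in that direction is x = -3, where g'' = 6 > 0 (a local minimum). The iterate converges there.

-3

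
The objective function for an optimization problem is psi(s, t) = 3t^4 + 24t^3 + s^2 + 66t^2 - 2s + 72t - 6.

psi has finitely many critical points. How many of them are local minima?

2

psi separates as a function of s plus a function of t, so ∇psi=0 decouples.
∂psi/∂s = 2(s - 1) = 0 at s ∈ {1}; ∂psi/∂t = 12(t + 1)(t + 2)(t + 3) = 0 at t ∈ {-3, -2, -1}.
The Hessian is diagonal: diag(psi_ss, psi_tt). Second derivatives: psi_ss(1)=2; psi_tt(-3)=24, psi_tt(-2)=-12, psi_tt(-1)=24.
Local minima occur where both diagonal entries positive: (1, -3), (1, -1). Count: 2.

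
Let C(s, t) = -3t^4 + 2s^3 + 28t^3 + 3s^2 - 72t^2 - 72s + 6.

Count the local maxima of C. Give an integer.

2

C separates as a function of s plus a function of t, so ∇C=0 decouples.
∂C/∂s = 6(s - 3)(s + 4) = 0 at s ∈ {-4, 3}; ∂C/∂t = -12t(t - 4)(t - 3) = 0 at t ∈ {0, 3, 4}.
The Hessian is diagonal: diag(C_ss, C_tt). Second derivatives: C_ss(-4)=-42, C_ss(3)=42; C_tt(0)=-144, C_tt(3)=36, C_tt(4)=-48.
Local maxima occur where both diagonal entries negative: (-4, 0), (-4, 4). Count: 2.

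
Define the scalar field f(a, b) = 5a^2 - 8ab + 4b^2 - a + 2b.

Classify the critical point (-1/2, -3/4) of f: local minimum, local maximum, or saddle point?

The Hessian of f is constant: H = [[10, -8], [-8, 8]].
det(H) = 10·8 − (-8)² = 16.
det(H) > 0 and tr(H) = 18 > 0, so H is positive definite and the point is a local minimum.

local minimum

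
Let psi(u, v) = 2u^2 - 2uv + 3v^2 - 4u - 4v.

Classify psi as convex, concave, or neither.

convex

psi is quadratic, so its Hessian is the constant matrix H = [[4, -2], [-2, 6]].
det(H) = 20, tr(H) = 10.
det(H) > 0 and tr(H) > 0, so H is positive definite everywhere: convex.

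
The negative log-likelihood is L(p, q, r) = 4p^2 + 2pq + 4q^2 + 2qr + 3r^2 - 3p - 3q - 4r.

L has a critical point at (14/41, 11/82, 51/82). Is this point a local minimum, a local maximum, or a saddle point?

The Hessian is constant: H = [[8, 2, 0], [2, 8, 2], [0, 2, 6]].
Leading principal minors: Δ₁ = 8, Δ₂ = 60, Δ₃ = 328.
All leading minors are positive, so H is positive definite: a local minimum.

local minimum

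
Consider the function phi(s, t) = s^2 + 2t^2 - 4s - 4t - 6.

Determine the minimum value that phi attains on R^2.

-12

phi(s,t) separates as P(s) + Q(t) − 6, so its minimum is min P + min Q − 6.
P'(s) = 2s - 4 vanishes at s ∈ {2}; Q'(t) = 4(t - 1) vanishes at t ∈ {1}.
Local minima of P (where P''>0): P(2)=-4. Local minima of Q: Q(1)=-2.
So the global minimum of phi is P(2) + Q(1) − 6 = -4 − 2 − 6 = -12, attained at (2, 1).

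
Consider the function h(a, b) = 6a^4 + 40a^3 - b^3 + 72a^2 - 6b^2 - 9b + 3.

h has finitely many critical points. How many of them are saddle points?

3

h separates as a function of a plus a function of b, so ∇h=0 decouples.
∂h/∂a = 24a(a + 2)(a + 3) = 0 at a ∈ {-3, -2, 0}; ∂h/∂b = -3(b + 1)(b + 3) = 0 at b ∈ {-3, -1}.
The Hessian is diagonal: diag(h_aa, h_bb). Second derivatives: h_aa(-3)=72, h_aa(-2)=-48, h_aa(0)=144; h_bb(-3)=6, h_bb(-1)=-6.
Saddle points occur where the two diagonal entries have opposite signs: (-3, -1), (-2, -3), (0, -1). Count: 3.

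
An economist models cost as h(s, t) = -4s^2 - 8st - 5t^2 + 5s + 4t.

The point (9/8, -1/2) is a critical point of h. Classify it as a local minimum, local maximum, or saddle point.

local maximum

The Hessian of h is constant: H = [[-8, -8], [-8, -10]].
det(H) = (-8)·(-10) − (-8)² = 16.
det(H) > 0 and tr(H) = -18 < 0, so H is negative definite and the point is a local maximum.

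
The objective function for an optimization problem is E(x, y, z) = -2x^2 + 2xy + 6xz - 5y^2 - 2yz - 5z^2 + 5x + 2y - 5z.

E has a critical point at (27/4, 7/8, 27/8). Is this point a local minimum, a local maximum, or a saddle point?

local maximum

The Hessian is constant: H = [[-4, 2, 6], [2, -10, -2], [6, -2, -10]].
Leading principal minors: Δ₁ = -4, Δ₂ = 36, Δ₃ = -32.
The minors alternate sign starting negative (−, +, −), so H is negative definite: a local maximum.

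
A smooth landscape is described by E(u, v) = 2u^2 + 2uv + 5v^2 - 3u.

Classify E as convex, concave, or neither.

E is quadratic, so its Hessian is the constant matrix H = [[4, 2], [2, 10]].
det(H) = 36, tr(H) = 14.
det(H) > 0 and tr(H) > 0, so H is positive definite everywhere: convex.

convex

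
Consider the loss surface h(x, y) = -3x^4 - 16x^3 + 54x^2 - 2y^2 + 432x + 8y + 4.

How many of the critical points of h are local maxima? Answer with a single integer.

h separates as a function of x plus a function of y, so ∇h=0 decouples.
∂h/∂x = -12(x - 3)(x + 3)(x + 4) = 0 at x ∈ {-4, -3, 3}; ∂h/∂y = -4(y - 2) = 0 at y ∈ {2}.
The Hessian is diagonal: diag(h_xx, h_yy). Second derivatives: h_xx(-4)=-84, h_xx(-3)=72, h_xx(3)=-504; h_yy(2)=-4.
Local maxima occur where both diagonal entries negative: (-4, 2), (3, 2). Count: 2.

2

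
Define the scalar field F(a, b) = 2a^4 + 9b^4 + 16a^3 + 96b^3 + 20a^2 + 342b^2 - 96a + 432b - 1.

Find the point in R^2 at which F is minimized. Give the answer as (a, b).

F(a,b) separates as P(a) + Q(b) − 1, so its minimum is min P + min Q − 1.
P'(a) = 8(a - 1)(a + 3)(a + 4) vanishes at a ∈ {-4, -3, 1}; Q'(b) = 36(b + 1)(b + 3)(b + 4) vanishes at b ∈ {-4, -3, -1}.
Local minima of P (where P''>0): P(-4)=192, P(1)=-58. Local minima of Q: Q(-4)=-96, Q(-1)=-177.
So the global minimum of F is P(1) + Q(-1) − 1 = -58 − 177 − 1 = -236, attained at (1, -1).

(1, -1)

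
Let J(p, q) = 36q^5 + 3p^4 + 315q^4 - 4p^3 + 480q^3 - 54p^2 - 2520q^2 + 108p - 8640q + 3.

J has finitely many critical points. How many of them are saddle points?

6

J separates as a function of p plus a function of q, so ∇J=0 decouples.
∂J/∂p = 12(p - 3)(p - 1)(p + 3) = 0 at p ∈ {-3, 1, 3}; ∂J/∂q = 180(q - 2)(q + 2)(q + 3)(q + 4) = 0 at q ∈ {-4, -3, -2, 2}.
The Hessian is diagonal: diag(J_pp, J_qq). Second derivatives: J_pp(-3)=288, J_pp(1)=-96, J_pp(3)=144; J_qq(-4)=-2160, J_qq(-3)=900, J_qq(-2)=-1440, J_qq(2)=21600.
Saddle points occur where the two diagonal entries have opposite signs: (-3, -4), (-3, -2), (1, -3), (1, 2), (3, -4), (3, -2). Count: 6.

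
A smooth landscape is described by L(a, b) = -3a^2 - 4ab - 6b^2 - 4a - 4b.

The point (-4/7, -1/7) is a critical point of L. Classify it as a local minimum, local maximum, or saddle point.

The Hessian of L is constant: H = [[-6, -4], [-4, -12]].
det(H) = (-6)·(-12) − (-4)² = 56.
det(H) > 0 and tr(H) = -18 < 0, so H is negative definite and the point is a local maximum.

local maximum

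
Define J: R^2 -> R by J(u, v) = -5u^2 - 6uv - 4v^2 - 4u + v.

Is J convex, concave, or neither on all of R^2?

concave

J is quadratic, so its Hessian is the constant matrix H = [[-10, -6], [-6, -8]].
det(H) = 44, tr(H) = -18.
det(H) > 0 and tr(H) < 0, so H is negative definite everywhere: concave.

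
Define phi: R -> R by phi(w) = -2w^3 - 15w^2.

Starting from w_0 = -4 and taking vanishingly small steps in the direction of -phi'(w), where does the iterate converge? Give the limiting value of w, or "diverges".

-5

phi'(w) = -6w(w + 5), so phi'(-4) = 24.
Gradient descent moves in the -phi' direction, i.e. w is decreasing.
The nearest critical point in that direction is w = -5, where phi'' = 30 > 0 (a local minimum). The iterate converges there.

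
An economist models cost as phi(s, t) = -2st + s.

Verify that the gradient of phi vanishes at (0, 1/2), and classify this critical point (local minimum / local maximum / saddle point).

∇phi = (-2t + 1, -2s); substituting (0, 1/2) gives ∇phi = (0, 0), so (0, 1/2) is indeed a critical point.
The Hessian of phi is constant: H = [[0, -2], [-2, 0]].
det(H) = 0·0 − (-2)² = -4.
Since det(H) < 0, H is indefinite and the critical point is a saddle point.

saddle point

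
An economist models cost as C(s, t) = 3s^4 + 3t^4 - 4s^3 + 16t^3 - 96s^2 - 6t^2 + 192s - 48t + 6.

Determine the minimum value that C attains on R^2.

C(s,t) separates as P(s) + Q(t) + 6, so its minimum is min P + min Q + 6.
P'(s) = 12(s - 4)(s - 1)(s + 4) vanishes at s ∈ {-4, 1, 4}; Q'(t) = 12(t - 1)(t + 1)(t + 4) vanishes at t ∈ {-4, -1, 1}.
Local minima of P (where P''>0): P(-4)=-1280, P(4)=-256. Local minima of Q: Q(-4)=-160, Q(1)=-35.
So the global minimum of C is P(-4) + Q(-4) + 6 = -1280 − 160 + 6 = -1434, attained at (-4, -4).

-1434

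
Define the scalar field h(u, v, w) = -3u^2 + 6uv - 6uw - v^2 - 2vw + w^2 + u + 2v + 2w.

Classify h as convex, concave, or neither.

h is quadratic, so its Hessian is the constant matrix H = [[-6, 6, -6], [6, -2, -2], [-6, -2, 2]].
Leading principal minors: -6, -24, 192.
Neither pattern holds ⇒ H is indefinite ⇒ neither convex nor concave.

neither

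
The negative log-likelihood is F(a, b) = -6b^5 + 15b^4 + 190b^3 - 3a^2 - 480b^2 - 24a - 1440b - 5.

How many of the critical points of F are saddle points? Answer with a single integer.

F separates as a function of a plus a function of b, so ∇F=0 decouples.
∂F/∂a = -6(a + 4) = 0 at a ∈ {-4}; ∂F/∂b = -30(b - 4)(b - 3)(b + 1)(b + 4) = 0 at b ∈ {-4, -1, 3, 4}.
The Hessian is diagonal: diag(F_aa, F_bb). Second derivatives: F_aa(-4)=-6; F_bb(-4)=5040, F_bb(-1)=-1800, F_bb(3)=840, F_bb(4)=-1200.
Saddle points occur where the two diagonal entries have opposite signs: (-4, -4), (-4, 3). Count: 2.

2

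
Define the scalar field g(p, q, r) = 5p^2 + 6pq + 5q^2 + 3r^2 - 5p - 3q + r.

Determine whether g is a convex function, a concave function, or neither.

g is quadratic, so its Hessian is the constant matrix H = [[10, 6, 0], [6, 10, 0], [0, 0, 6]].
Leading principal minors: 10, 64, 384.
All positive ⇒ H ≻ 0 ⇒ convex.

convex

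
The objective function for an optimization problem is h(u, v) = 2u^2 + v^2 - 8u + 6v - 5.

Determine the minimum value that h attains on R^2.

h(u,v) separates as P(u) + Q(v) − 5, so its minimum is min P + min Q − 5.
P'(u) = 4u - 8 vanishes at u ∈ {2}; Q'(v) = 2v + 6 vanishes at v ∈ {-3}.
Local minima of P (where P''>0): P(2)=-8. Local minima of Q: Q(-3)=-9.
So the global minimum of h is P(2) + Q(-3) − 5 = -8 − 9 − 5 = -22, attained at (2, -3).

-22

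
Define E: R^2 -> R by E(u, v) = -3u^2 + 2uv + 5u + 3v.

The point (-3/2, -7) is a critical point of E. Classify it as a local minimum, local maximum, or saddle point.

The Hessian of E is constant: H = [[-6, 2], [2, 0]].
det(H) = (-6)·0 − 2² = -4.
Since det(H) < 0, H is indefinite and the critical point is a saddle point.

saddle point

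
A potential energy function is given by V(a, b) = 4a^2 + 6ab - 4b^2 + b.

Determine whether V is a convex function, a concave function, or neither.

V is quadratic, so its Hessian is the constant matrix H = [[8, 6], [6, -8]].
det(H) = -100, tr(H) = 0.
det(H) < 0, so H is indefinite: neither convex nor concave.

neither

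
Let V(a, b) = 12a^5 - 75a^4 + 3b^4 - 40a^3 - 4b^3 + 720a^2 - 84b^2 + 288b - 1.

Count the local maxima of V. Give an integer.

2

V separates as a function of a plus a function of b, so ∇V=0 decouples.
∂V/∂a = 60a(a - 4)(a - 3)(a + 2) = 0 at a ∈ {-2, 0, 3, 4}; ∂V/∂b = 12(b - 3)(b - 2)(b + 4) = 0 at b ∈ {-4, 2, 3}.
The Hessian is diagonal: diag(V_aa, V_bb). Second derivatives: V_aa(-2)=-3600, V_aa(0)=1440, V_aa(3)=-900, V_aa(4)=1440; V_bb(-4)=504, V_bb(2)=-72, V_bb(3)=84.
Local maxima occur where both diagonal entries negative: (-2, 2), (3, 2). Count: 2.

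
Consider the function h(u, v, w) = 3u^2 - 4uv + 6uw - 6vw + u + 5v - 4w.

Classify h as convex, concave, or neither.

neither

h is quadratic, so its Hessian is the constant matrix H = [[6, -4, 6], [-4, 0, -6], [6, -6, 0]].
Leading principal minors: 6, -16, 72.
Neither pattern holds ⇒ H is indefinite ⇒ neither convex nor concave.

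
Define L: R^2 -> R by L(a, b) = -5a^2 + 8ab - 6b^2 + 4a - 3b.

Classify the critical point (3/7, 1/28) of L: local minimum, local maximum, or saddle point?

The Hessian of L is constant: H = [[-10, 8], [8, -12]].
det(H) = (-10)·(-12) − 8² = 56.
det(H) > 0 and tr(H) = -22 < 0, so H is negative definite and the point is a local maximum.

local maximum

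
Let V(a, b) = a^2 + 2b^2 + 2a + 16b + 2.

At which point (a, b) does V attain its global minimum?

V(a,b) separates as P(a) + Q(b) + 2, so its minimum is min P + min Q + 2.
P'(a) = 2a + 2 vanishes at a ∈ {-1}; Q'(b) = 4b + 16 vanishes at b ∈ {-4}.
Local minima of P (where P''>0): P(-1)=-1. Local minima of Q: Q(-4)=-32.
So the global minimum of V is P(-1) + Q(-4) + 2 = -1 − 32 + 2 = -31, attained at (-1, -4).

(-1, -4)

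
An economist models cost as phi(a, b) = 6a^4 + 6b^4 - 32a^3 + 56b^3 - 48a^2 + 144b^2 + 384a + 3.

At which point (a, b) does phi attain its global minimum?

phi(a,b) separates as P(a) + Q(b) + 3, so its minimum is min P + min Q + 3.
P'(a) = 24(a - 4)(a - 2)(a + 2) vanishes at a ∈ {-2, 2, 4}; Q'(b) = 24b(b + 3)(b + 4) vanishes at b ∈ {-4, -3, 0}.
Local minima of P (where P''>0): P(-2)=-608, P(4)=256. Local minima of Q: Q(-4)=256, Q(0)=0.
So the global minimum of phi is P(-2) + Q(0) + 3 = -608 + 0 + 3 = -605, attained at (-2, 0).

(-2, 0)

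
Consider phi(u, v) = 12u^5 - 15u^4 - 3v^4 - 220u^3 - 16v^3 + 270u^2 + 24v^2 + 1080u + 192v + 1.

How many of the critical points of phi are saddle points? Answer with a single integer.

phi separates as a function of u plus a function of v, so ∇phi=0 decouples.
∂phi/∂u = 60(u - 3)(u - 2)(u + 1)(u + 3) = 0 at u ∈ {-3, -1, 2, 3}; ∂phi/∂v = -12(v - 2)(v + 2)(v + 4) = 0 at v ∈ {-4, -2, 2}.
The Hessian is diagonal: diag(phi_uu, phi_vv). Second derivatives: phi_uu(-3)=-3600, phi_uu(-1)=1440, phi_uu(2)=-900, phi_uu(3)=1440; phi_vv(-4)=-144, phi_vv(-2)=96, phi_vv(2)=-288.
Saddle points occur where the two diagonal entries have opposite signs: (-3, -2), (-1, -4), (-1, 2), (2, -2), (3, -4), (3, 2). Count: 6.

6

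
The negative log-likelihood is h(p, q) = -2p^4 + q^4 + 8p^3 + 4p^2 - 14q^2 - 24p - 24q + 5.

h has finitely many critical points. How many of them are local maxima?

h separates as a function of p plus a function of q, so ∇h=0 decouples.
∂h/∂p = -8(p - 3)(p - 1)(p + 1) = 0 at p ∈ {-1, 1, 3}; ∂h/∂q = 4(q - 3)(q + 1)(q + 2) = 0 at q ∈ {-2, -1, 3}.
The Hessian is diagonal: diag(h_pp, h_qq). Second derivatives: h_pp(-1)=-64, h_pp(1)=32, h_pp(3)=-64; h_qq(-2)=20, h_qq(-1)=-16, h_qq(3)=80.
Local maxima occur where both diagonal entries negative: (-1, -1), (3, -1). Count: 2.

2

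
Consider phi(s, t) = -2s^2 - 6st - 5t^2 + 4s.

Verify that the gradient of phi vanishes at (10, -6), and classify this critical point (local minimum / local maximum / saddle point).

∇phi = (-4s - 6t + 4, -6s - 10t); substituting (10, -6) gives ∇phi = (0, 0), so (10, -6) is indeed a critical point.
The Hessian of phi is constant: H = [[-4, -6], [-6, -10]].
det(H) = (-4)·(-10) − (-6)² = 4.
det(H) > 0 and tr(H) = -14 < 0, so H is negative definite and the point is a local maximum.

local maximum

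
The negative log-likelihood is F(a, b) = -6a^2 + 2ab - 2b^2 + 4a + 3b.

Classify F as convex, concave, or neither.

concave

F is quadratic, so its Hessian is the constant matrix H = [[-12, 2], [2, -4]].
det(H) = 44, tr(H) = -16.
det(H) > 0 and tr(H) < 0, so H is negative definite everywhere: concave.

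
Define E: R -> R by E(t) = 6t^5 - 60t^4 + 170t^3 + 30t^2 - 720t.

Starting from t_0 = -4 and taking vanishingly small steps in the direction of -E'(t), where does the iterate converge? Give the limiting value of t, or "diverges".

E'(t) = 30(t - 4)(t - 3)(t - 2)(t + 1), so E'(-4) = 30240.
Gradient descent moves in the -E' direction, i.e. t is decreasing.
There is no critical point below t=-4, and E' keeps the same sign, so the iterate runs off to −∞.

diverges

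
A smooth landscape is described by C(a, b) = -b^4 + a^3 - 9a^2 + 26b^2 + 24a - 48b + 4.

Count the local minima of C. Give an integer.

1

C separates as a function of a plus a function of b, so ∇C=0 decouples.
∂C/∂a = 3(a - 4)(a - 2) = 0 at a ∈ {2, 4}; ∂C/∂b = -4(b - 3)(b - 1)(b + 4) = 0 at b ∈ {-4, 1, 3}.
The Hessian is diagonal: diag(C_aa, C_bb). Second derivatives: C_aa(2)=-6, C_aa(4)=6; C_bb(-4)=-140, C_bb(1)=40, C_bb(3)=-56.
Local minima occur where both diagonal entries positive: (4, 1). Count: 1.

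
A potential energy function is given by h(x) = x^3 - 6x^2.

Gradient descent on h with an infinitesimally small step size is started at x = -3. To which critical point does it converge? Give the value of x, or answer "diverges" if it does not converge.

h'(x) = 3x(x - 4), so h'(-3) = 63.
Gradient descent moves in the -h' direction, i.e. x is decreasing.
There is no critical point below x=-3, and h' keeps the same sign, so the iterate runs off to −∞.

diverges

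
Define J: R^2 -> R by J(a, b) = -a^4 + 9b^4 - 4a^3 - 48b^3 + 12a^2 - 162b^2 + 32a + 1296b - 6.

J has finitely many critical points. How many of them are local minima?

2

J separates as a function of a plus a function of b, so ∇J=0 decouples.
∂J/∂a = -4(a - 2)(a + 1)(a + 4) = 0 at a ∈ {-4, -1, 2}; ∂J/∂b = 36(b - 4)(b - 3)(b + 3) = 0 at b ∈ {-3, 3, 4}.
The Hessian is diagonal: diag(J_aa, J_bb). Second derivatives: J_aa(-4)=-72, J_aa(-1)=36, J_aa(2)=-72; J_bb(-3)=1512, J_bb(3)=-216, J_bb(4)=252.
Local minima occur where both diagonal entries positive: (-1, -3), (-1, 4). Count: 2.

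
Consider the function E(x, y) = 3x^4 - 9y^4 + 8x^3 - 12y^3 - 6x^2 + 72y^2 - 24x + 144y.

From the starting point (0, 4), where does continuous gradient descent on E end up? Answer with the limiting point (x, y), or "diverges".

E is separable, so gradient descent decouples: x follows -∂E/∂x, y follows -∂E/∂y.
∂E/∂x = 12(x - 1)(x + 1)(x + 2); at x=0 this is -24, so x increases.
∂E/∂y = -36(y - 2)(y + 1)(y + 2); at y=4 this is -2160, so y increases.
The y-coordinate has no critical point in that direction and runs off to infinity.

diverges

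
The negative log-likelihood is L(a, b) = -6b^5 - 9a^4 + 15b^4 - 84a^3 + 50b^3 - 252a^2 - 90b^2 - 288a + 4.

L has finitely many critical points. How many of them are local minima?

L separates as a function of a plus a function of b, so ∇L=0 decouples.
∂L/∂a = -36(a + 1)(a + 2)(a + 4) = 0 at a ∈ {-4, -2, -1}; ∂L/∂b = -30b(b - 3)(b - 1)(b + 2) = 0 at b ∈ {-2, 0, 1, 3}.
The Hessian is diagonal: diag(L_aa, L_bb). Second derivatives: L_aa(-4)=-216, L_aa(-2)=72, L_aa(-1)=-108; L_bb(-2)=900, L_bb(0)=-180, L_bb(1)=180, L_bb(3)=-900.
Local minima occur where both diagonal entries positive: (-2, -2), (-2, 1). Count: 2.

2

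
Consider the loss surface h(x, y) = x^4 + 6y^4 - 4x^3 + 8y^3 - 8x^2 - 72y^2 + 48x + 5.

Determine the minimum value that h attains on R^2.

-453

h(x,y) separates as P(x) + Q(y) + 5, so its minimum is min P + min Q + 5.
P'(x) = 4(x - 3)(x - 2)(x + 2) vanishes at x ∈ {-2, 2, 3}; Q'(y) = 24y(y - 2)(y + 3) vanishes at y ∈ {-3, 0, 2}.
Local minima of P (where P''>0): P(-2)=-80, P(3)=45. Local minima of Q: Q(-3)=-378, Q(2)=-128.
So the global minimum of h is P(-2) + Q(-3) + 5 = -80 − 378 + 5 = -453, attained at (-2, -3).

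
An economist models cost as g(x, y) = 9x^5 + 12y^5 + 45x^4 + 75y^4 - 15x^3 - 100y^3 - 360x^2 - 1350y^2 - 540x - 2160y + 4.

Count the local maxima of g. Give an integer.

4

g separates as a function of x plus a function of y, so ∇g=0 decouples.
∂g/∂x = 45(x - 2)(x + 1)(x + 2)(x + 3) = 0 at x ∈ {-3, -2, -1, 2}; ∂g/∂y = 60(y - 3)(y + 1)(y + 3)(y + 4) = 0 at y ∈ {-4, -3, -1, 3}.
The Hessian is diagonal: diag(g_xx, g_yy). Second derivatives: g_xx(-3)=-450, g_xx(-2)=180, g_xx(-1)=-270, g_xx(2)=2700; g_yy(-4)=-1260, g_yy(-3)=720, g_yy(-1)=-1440, g_yy(3)=10080.
Local maxima occur where both diagonal entries negative: (-3, -4), (-3, -1), (-1, -4), (-1, -1). Count: 4.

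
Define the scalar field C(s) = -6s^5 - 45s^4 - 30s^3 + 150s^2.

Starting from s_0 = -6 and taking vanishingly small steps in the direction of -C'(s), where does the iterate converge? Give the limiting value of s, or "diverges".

C'(s) = -30s(s - 1)(s + 2)(s + 5), so C'(-6) = -5040.
Gradient descent moves in the -C' direction, i.e. s is increasing.
The nearest critical point in that direction is s = -5, where C'' = 2700 > 0 (a local minimum). The iterate converges there.

-5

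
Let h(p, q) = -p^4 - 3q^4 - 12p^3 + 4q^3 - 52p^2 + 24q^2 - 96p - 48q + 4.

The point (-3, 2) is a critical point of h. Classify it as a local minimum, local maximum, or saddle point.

The mixed partial ∂²h/∂p∂q is 0, so the Hessian at any point is diag(h_pp, h_qq) = diag(-4(3p^2 + 18p + 26), 12(-3q^2 + 2q + 4)).
At (-3, 2): H = diag(4, -48).
The eigenvalues have opposite signs, so H is indefinite: a saddle point.

saddle point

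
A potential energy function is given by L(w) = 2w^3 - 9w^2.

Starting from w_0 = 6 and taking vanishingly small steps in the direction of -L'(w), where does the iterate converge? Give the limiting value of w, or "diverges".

L'(w) = 6w(w - 3), so L'(6) = 108.
Gradient descent moves in the -L' direction, i.e. w is decreasing.
The nearest critical point in that direction is w = 3, where L'' = 18 > 0 (a local minimum). The iterate converges there.

3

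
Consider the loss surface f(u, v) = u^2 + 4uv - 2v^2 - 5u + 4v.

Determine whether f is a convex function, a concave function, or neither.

neither

f is quadratic, so its Hessian is the constant matrix H = [[2, 4], [4, -4]].
det(H) = -24, tr(H) = -2.
det(H) < 0, so H is indefinite: neither convex nor concave.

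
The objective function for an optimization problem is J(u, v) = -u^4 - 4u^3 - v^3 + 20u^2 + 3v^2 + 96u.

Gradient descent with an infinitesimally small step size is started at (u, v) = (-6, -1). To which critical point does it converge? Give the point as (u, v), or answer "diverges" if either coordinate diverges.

J is separable, so gradient descent decouples: u follows -∂J/∂u, v follows -∂J/∂v.
∂J/∂u = -4(u - 3)(u + 2)(u + 4); at u=-6 this is 288, so u decreases.
∂J/∂v = -3v(v - 2); at v=-1 this is -9, so v increases.
The u-coordinate has no critical point in that direction and runs off to infinity.

diverges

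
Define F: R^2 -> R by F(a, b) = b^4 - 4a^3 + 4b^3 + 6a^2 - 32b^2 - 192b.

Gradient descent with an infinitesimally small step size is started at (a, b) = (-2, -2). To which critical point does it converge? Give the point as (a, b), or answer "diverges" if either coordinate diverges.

(0, 4)

F is separable, so gradient descent decouples: a follows -∂F/∂a, b follows -∂F/∂b.
∂F/∂a = -12a(a - 1); at a=-2 this is -72, so a increases.
∂F/∂b = 4(b - 4)(b + 3)(b + 4); at b=-2 this is -48, so b increases.
a converges to its nearest critical value 0 (a local min of the a-part); b converges to 4. The iterate converges to (0, 4).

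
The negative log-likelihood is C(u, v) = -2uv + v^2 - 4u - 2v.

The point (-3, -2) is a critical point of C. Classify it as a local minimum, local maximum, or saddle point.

saddle point

The Hessian of C is constant: H = [[0, -2], [-2, 2]].
det(H) = 0·2 − (-2)² = -4.
Since det(H) < 0, H is indefinite and the critical point is a saddle point.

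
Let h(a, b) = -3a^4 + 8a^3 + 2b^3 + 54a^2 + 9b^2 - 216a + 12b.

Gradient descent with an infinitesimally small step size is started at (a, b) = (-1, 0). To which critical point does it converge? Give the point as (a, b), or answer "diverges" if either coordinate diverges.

(2, -1)

h is separable, so gradient descent decouples: a follows -∂h/∂a, b follows -∂h/∂b.
∂h/∂a = -12(a - 3)(a - 2)(a + 3); at a=-1 this is -288, so a increases.
∂h/∂b = 6(b + 1)(b + 2); at b=0 this is 12, so b decreases.
a converges to its nearest critical value 2 (a local min of the a-part); b converges to -1. The iterate converges to (2, -1).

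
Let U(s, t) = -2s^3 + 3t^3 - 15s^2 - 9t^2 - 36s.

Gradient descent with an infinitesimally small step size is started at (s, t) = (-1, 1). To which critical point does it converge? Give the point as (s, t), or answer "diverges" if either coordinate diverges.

U is separable, so gradient descent decouples: s follows -∂U/∂s, t follows -∂U/∂t.
∂U/∂s = -6(s + 2)(s + 3); at s=-1 this is -12, so s increases.
∂U/∂t = 9t(t - 2); at t=1 this is -9, so t increases.
The s-coordinate has no critical point in that direction and runs off to infinity.

diverges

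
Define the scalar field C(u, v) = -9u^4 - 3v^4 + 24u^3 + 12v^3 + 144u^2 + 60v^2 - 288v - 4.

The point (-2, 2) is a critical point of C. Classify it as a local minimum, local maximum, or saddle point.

saddle point

The mixed partial ∂²C/∂u∂v is 0, so the Hessian at any point is diag(C_uu, C_vv) = diag(36(-3u^2 + 4u + 8), 12(-3v^2 + 6v + 10)).
At (-2, 2): H = diag(-432, 120).
The eigenvalues have opposite signs, so H is indefinite: a saddle point.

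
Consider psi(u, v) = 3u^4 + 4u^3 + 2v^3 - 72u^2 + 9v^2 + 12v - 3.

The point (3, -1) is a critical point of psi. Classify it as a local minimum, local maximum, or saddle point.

The mixed partial ∂²psi/∂u∂v is 0, so the Hessian at any point is diag(psi_uu, psi_vv) = diag(12(3u^2 + 2u - 12), 6(2v + 3)).
At (3, -1): H = diag(252, 6).
Both eigenvalues are positive, so H is positive definite: a local minimum.

local minimum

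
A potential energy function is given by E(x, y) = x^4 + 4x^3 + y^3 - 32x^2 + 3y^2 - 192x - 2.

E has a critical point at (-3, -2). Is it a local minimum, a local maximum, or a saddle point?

The mixed partial ∂²E/∂x∂y is 0, so the Hessian at any point is diag(E_xx, E_yy) = diag(4(3x^2 + 6x - 16), 6(y + 1)).
At (-3, -2): H = diag(-28, -6).
Both eigenvalues are negative, so H is negative definite: a local maximum.

local maximum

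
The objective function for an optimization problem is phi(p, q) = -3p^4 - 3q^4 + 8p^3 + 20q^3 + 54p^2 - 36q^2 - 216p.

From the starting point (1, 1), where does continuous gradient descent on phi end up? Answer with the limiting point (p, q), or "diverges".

(2, 2)

phi is separable, so gradient descent decouples: p follows -∂phi/∂p, q follows -∂phi/∂q.
∂phi/∂p = -12(p - 3)(p - 2)(p + 3); at p=1 this is -96, so p increases.
∂phi/∂q = -12q(q - 3)(q - 2); at q=1 this is -24, so q increases.
p converges to its nearest critical value 2 (a local min of the p-part); q converges to 2. The iterate converges to (2, 2).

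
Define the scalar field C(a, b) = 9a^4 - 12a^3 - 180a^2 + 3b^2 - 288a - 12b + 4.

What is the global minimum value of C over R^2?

C(a,b) separates as P(a) + Q(b) + 4, so its minimum is min P + min Q + 4.
P'(a) = 36(a - 4)(a + 1)(a + 2) vanishes at a ∈ {-2, -1, 4}; Q'(b) = 6b - 12 vanishes at b ∈ {2}.
Local minima of P (where P''>0): P(-2)=96, P(4)=-2496. Local minima of Q: Q(2)=-12.
So the global minimum of C is P(4) + Q(2) + 4 = -2496 − 12 + 4 = -2504, attained at (4, 2).

-2504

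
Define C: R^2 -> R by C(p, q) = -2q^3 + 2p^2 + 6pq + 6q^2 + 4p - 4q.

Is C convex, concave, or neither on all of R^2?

neither

The term -2q^3 is cubic, so the Hessian is not constant.
∂²C/∂q² = -12q + 12, which takes both signs as q varies (negative for sufficiently large q). A diagonal entry of the Hessian changing sign means the Hessian is neither positive- nor negative-semidefinite on all of R^2.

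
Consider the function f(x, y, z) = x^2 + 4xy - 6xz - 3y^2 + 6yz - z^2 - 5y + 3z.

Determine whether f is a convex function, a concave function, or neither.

neither

f is quadratic, so its Hessian is the constant matrix H = [[2, 4, -6], [4, -6, 6], [-6, 6, -2]].
Leading principal minors: 2, -28, -88.
Neither pattern holds ⇒ H is indefinite ⇒ neither convex nor concave.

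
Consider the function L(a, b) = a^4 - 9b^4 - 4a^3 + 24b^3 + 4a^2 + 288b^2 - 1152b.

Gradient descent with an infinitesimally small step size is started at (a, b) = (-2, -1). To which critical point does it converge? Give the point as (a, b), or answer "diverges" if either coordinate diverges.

(0, 2)

L is separable, so gradient descent decouples: a follows -∂L/∂a, b follows -∂L/∂b.
∂L/∂a = 4a(a - 2)(a - 1); at a=-2 this is -96, so a increases.
∂L/∂b = -36(b - 4)(b - 2)(b + 4); at b=-1 this is -1620, so b increases.
a converges to its nearest critical value 0 (a local min of the a-part); b converges to 2. The iterate converges to (0, 2).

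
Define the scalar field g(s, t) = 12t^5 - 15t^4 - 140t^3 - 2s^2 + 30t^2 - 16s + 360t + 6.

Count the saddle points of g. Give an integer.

g separates as a function of s plus a function of t, so ∇g=0 decouples.
∂g/∂s = -4(s + 4) = 0 at s ∈ {-4}; ∂g/∂t = 60(t - 3)(t - 1)(t + 1)(t + 2) = 0 at t ∈ {-2, -1, 1, 3}.
The Hessian is diagonal: diag(g_ss, g_tt). Second derivatives: g_ss(-4)=-4; g_tt(-2)=-900, g_tt(-1)=480, g_tt(1)=-720, g_tt(3)=2400.
Saddle points occur where the two diagonal entries have opposite signs: (-4, -1), (-4, 3). Count: 2.

2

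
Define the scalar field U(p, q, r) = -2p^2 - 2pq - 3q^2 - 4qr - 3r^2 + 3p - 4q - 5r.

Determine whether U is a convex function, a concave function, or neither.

concave

U is quadratic, so its Hessian is the constant matrix H = [[-4, -2, 0], [-2, -6, -4], [0, -4, -6]].
Leading principal minors: -4, 20, -56.
Signs alternate −, +, − ⇒ H ≺ 0 ⇒ concave.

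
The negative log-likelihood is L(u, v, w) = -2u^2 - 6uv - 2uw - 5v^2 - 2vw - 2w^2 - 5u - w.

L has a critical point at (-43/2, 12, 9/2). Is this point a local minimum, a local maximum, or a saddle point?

The Hessian is constant: H = [[-4, -6, -2], [-6, -10, -2], [-2, -2, -4]].
Leading principal minors: Δ₁ = -4, Δ₂ = 4, Δ₃ = -8.
The minors alternate sign starting negative (−, +, −), so H is negative definite: a local maximum.

local maximum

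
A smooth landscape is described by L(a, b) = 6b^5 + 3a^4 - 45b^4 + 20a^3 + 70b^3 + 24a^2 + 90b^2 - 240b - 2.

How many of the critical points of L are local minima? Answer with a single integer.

L separates as a function of a plus a function of b, so ∇L=0 decouples.
∂L/∂a = 12a(a + 1)(a + 4) = 0 at a ∈ {-4, -1, 0}; ∂L/∂b = 30(b - 4)(b - 2)(b - 1)(b + 1) = 0 at b ∈ {-1, 1, 2, 4}.
The Hessian is diagonal: diag(L_aa, L_bb). Second derivatives: L_aa(-4)=144, L_aa(-1)=-36, L_aa(0)=48; L_bb(-1)=-900, L_bb(1)=180, L_bb(2)=-180, L_bb(4)=900.
Local minima occur where both diagonal entries positive: (-4, 1), (-4, 4), (0, 1), (0, 4). Count: 4.

4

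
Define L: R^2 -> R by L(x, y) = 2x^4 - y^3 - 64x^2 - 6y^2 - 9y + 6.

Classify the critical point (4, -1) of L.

saddle point

The mixed partial ∂²L/∂x∂y is 0, so the Hessian at any point is diag(L_xx, L_yy) = diag(8(3x^2 - 16), -6(y + 2)).
At (4, -1): H = diag(256, -6).
The eigenvalues have opposite signs, so H is indefinite: a saddle point.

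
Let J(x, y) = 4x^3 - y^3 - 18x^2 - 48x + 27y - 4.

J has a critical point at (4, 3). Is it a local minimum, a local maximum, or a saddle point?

saddle point

The mixed partial ∂²J/∂x∂y is 0, so the Hessian at any point is diag(J_xx, J_yy) = diag(12(2x - 3), -6y).
At (4, 3): H = diag(60, -18).
The eigenvalues have opposite signs, so H is indefinite: a saddle point.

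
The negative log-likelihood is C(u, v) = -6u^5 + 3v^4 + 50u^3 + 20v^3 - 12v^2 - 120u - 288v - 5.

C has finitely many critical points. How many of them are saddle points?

C separates as a function of u plus a function of v, so ∇C=0 decouples.
∂C/∂u = -30(u - 2)(u - 1)(u + 1)(u + 2) = 0 at u ∈ {-2, -1, 1, 2}; ∂C/∂v = 12(v - 2)(v + 3)(v + 4) = 0 at v ∈ {-4, -3, 2}.
The Hessian is diagonal: diag(C_uu, C_vv). Second derivatives: C_uu(-2)=360, C_uu(-1)=-180, C_uu(1)=180, C_uu(2)=-360; C_vv(-4)=72, C_vv(-3)=-60, C_vv(2)=360.
Saddle points occur where the two diagonal entries have opposite signs: (-2, -3), (-1, -4), (-1, 2), (1, -3), (2, -4), (2, 2). Count: 6.

6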